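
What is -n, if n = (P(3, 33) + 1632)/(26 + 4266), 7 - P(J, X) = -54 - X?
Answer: -863/2146 ≈ -0.40214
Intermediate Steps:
P(J, X) = 61 + X (P(J, X) = 7 - (-54 - X) = 7 + (54 + X) = 61 + X)
n = 863/2146 (n = ((61 + 33) + 1632)/(26 + 4266) = (94 + 1632)/4292 = 1726*(1/4292) = 863/2146 ≈ 0.40214)
-n = -1*863/2146 = -863/2146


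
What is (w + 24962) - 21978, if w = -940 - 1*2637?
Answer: -593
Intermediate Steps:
w = -3577 (w = -940 - 2637 = -3577)
(w + 24962) - 21978 = (-3577 + 24962) - 21978 = 21385 - 21978 = -593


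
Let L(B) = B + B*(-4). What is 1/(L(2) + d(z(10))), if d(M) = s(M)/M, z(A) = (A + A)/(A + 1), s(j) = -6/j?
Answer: -200/1563 ≈ -0.12796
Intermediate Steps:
L(B) = -3*B (L(B) = B - 4*B = -3*B)
z(A) = 2*A/(1 + A) (z(A) = (2*A)/(1 + A) = 2*A/(1 + A))
d(M) = -6/M² (d(M) = (-6/M)/M = -6/M²)
1/(L(2) + d(z(10))) = 1/(-3*2 - 6*(1 + 10)²/400) = 1/(-6 - 6/(2*10/11)²) = 1/(-6 - 6/(2*10*(1/11))²) = 1/(-6 - 6/(20/11)²) = 1/(-6 - 6*121/400) = 1/(-6 - 363/200) = 1/(-1563/200) = -200/1563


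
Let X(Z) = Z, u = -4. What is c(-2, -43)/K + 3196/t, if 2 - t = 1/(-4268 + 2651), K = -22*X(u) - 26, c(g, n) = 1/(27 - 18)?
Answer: 2883709291/1805130 ≈ 1597.5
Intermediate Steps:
c(g, n) = ⅑ (c(g, n) = 1/9 = ⅑)
K = 62 (K = -22*(-4) - 26 = 88 - 26 = 62)
t = 3235/1617 (t = 2 - 1/(-4268 + 2651) = 2 - 1/(-1617) = 2 - 1*(-1/1617) = 2 + 1/1617 = 3235/1617 ≈ 2.0006)
c(-2, -43)/K + 3196/t = (⅑)/62 + 3196/(3235/1617) = (⅑)*(1/62) + 3196*(1617/3235) = 1/558 + 5167932/3235 = 2883709291/1805130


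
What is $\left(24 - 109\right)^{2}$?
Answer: $7225$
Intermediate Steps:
$\left(24 - 109\right)^{2} = \left(-85\right)^{2} = 7225$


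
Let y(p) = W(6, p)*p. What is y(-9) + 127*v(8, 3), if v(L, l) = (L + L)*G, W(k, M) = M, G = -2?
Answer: -3983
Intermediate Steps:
v(L, l) = -4*L (v(L, l) = (L + L)*(-2) = (2*L)*(-2) = -4*L)
y(p) = p² (y(p) = p*p = p²)
y(-9) + 127*v(8, 3) = (-9)² + 127*(-4*8) = 81 + 127*(-32) = 81 - 4064 = -3983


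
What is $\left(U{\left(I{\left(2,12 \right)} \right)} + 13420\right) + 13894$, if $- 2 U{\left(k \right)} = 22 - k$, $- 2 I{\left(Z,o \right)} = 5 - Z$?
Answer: $\frac{109209}{4} \approx 27302.0$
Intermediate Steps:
$I{\left(Z,o \right)} = - \frac{5}{2} + \frac{Z}{2}$ ($I{\left(Z,o \right)} = - \frac{5 - Z}{2} = - \frac{5}{2} + \frac{Z}{2}$)
$U{\left(k \right)} = -11 + \frac{k}{2}$ ($U{\left(k \right)} = - \frac{22 - k}{2} = -11 + \frac{k}{2}$)
$\left(U{\left(I{\left(2,12 \right)} \right)} + 13420\right) + 13894 = \left(\left(-11 + \frac{- \frac{5}{2} + \frac{1}{2} \cdot 2}{2}\right) + 13420\right) + 13894 = \left(\left(-11 + \frac{- \frac{5}{2} + 1}{2}\right) + 13420\right) + 13894 = \left(\left(-11 + \frac{1}{2} \left(- \frac{3}{2}\right)\right) + 13420\right) + 13894 = \left(\left(-11 - \frac{3}{4}\right) + 13420\right) + 13894 = \left(- \frac{47}{4} + 13420\right) + 13894 = \frac{53633}{4} + 13894 = \frac{109209}{4}$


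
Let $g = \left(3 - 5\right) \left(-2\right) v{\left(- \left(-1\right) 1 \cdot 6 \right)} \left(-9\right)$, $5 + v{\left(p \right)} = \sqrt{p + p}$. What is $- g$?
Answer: $-180 + 72 \sqrt{3} \approx -55.292$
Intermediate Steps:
$v{\left(p \right)} = -5 + \sqrt{2} \sqrt{p}$ ($v{\left(p \right)} = -5 + \sqrt{p + p} = -5 + \sqrt{2 p} = -5 + \sqrt{2} \sqrt{p}$)
$g = 180 - 72 \sqrt{3}$ ($g = \left(3 - 5\right) \left(-2\right) \left(-5 + \sqrt{2} \sqrt{- \left(-1\right) 1 \cdot 6}\right) \left(-9\right) = \left(-2\right) \left(-2\right) \left(-5 + \sqrt{2} \sqrt{\left(-1\right) \left(-1\right) 6}\right) \left(-9\right) = 4 \left(-5 + \sqrt{2} \sqrt{1 \cdot 6}\right) \left(-9\right) = 4 \left(-5 + \sqrt{2} \sqrt{6}\right) \left(-9\right) = 4 \left(-5 + 2 \sqrt{3}\right) \left(-9\right) = \left(-20 + 8 \sqrt{3}\right) \left(-9\right) = 180 - 72 \sqrt{3} \approx 55.292$)
$- g = - (180 - 72 \sqrt{3}) = -180 + 72 \sqrt{3}$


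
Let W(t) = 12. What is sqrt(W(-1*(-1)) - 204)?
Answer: 8*I*sqrt(3) ≈ 13.856*I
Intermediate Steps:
sqrt(W(-1*(-1)) - 204) = sqrt(12 - 204) = sqrt(-192) = 8*I*sqrt(3)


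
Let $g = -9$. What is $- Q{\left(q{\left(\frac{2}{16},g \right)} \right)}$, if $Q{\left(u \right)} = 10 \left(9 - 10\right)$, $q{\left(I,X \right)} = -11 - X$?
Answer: $10$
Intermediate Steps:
$Q{\left(u \right)} = -10$ ($Q{\left(u \right)} = 10 \left(-1\right) = -10$)
$- Q{\left(q{\left(\frac{2}{16},g \right)} \right)} = \left(-1\right) \left(-10\right) = 10$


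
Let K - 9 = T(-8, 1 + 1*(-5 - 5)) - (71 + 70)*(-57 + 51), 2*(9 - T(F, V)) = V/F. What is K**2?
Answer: 190854225/256 ≈ 7.4552e+5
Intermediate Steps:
T(F, V) = 9 - V/(2*F)
K = 13815/16 (K = 9 + ((9 - 1/2*(1 + 1*(-5 - 5))/(-8)) - (71 + 70)*(-57 + 51)) = 9 + ((9 - 1/2*(1 + 1*(-10))*(-1/8)) - 141*(-6)) = 9 + ((9 - 1/2*(1 - 10)*(-1/8)) - 1*(-846)) = 9 + ((9 - 1/2*(-9)*(-1/8)) + 846) = 9 + ((9 - 9/16) + 846) = 9 + (135/16 + 846) = 9 + 13671/16 = 13815/16 ≈ 863.44)
K**2 = (13815/16)**2 = 190854225/256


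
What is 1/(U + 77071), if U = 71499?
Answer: 1/148570 ≈ 6.7308e-6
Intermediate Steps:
1/(U + 77071) = 1/(71499 + 77071) = 1/148570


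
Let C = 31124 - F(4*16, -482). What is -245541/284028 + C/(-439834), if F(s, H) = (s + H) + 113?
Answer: -19487332701/20820861892 ≈ -0.93595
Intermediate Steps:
F(s, H) = 113 + H + s (F(s, H) = (H + s) + 113 = 113 + H + s)
C = 31429 (C = 31124 - (113 - 482 + 4*16) = 31124 - (113 - 482 + 64) = 31124 - 1*(-305) = 31124 + 305 = 31429)
-245541/284028 + C/(-439834) = -245541/284028 + 31429/(-439834) = -245541*1/284028 + 31429*(-1/439834) = -81847/94676 - 31429/439834 = -19487332701/20820861892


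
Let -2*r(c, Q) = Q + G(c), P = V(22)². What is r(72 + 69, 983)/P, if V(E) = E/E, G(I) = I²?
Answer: -10432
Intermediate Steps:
V(E) = 1
P = 1 (P = 1² = 1)
r(c, Q) = -Q/2 - c²/2 (r(c, Q) = -(Q + c²)/2 = -Q/2 - c²/2)
r(72 + 69, 983)/P = (-½*983 - (72 + 69)²/2)/1 = (-983/2 - ½*141²)*1 = (-983/2 - ½*19881)*1 = (-983/2 - 19881/2)*1 = -10432*1 = -10432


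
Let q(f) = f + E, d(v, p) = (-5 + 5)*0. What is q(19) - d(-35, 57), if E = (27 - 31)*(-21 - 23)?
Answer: 195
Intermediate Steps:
d(v, p) = 0 (d(v, p) = 0*0 = 0)
E = 176 (E = -4*(-44) = 176)
q(f) = 176 + f (q(f) = f + 176 = 176 + f)
q(19) - d(-35, 57) = (176 + 19) - 1*0 = 195 + 0 = 195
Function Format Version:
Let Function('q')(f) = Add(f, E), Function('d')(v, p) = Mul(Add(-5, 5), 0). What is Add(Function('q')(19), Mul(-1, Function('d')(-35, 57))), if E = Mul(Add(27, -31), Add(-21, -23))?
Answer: 195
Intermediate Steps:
Function('d')(v, p) = 0 (Function('d')(v, p) = Mul(0, 0) = 0)
E = 176 (E = Mul(-4, -44) = 176)
Function('q')(f) = Add(176, f) (Function('q')(f) = Add(f, 176) = Add(176, f))
Add(Function('q')(19), Mul(-1, Function('d')(-35, 57))) = Add(Add(176, 19), Mul(-1, 0)) = Add(195, 0) = 195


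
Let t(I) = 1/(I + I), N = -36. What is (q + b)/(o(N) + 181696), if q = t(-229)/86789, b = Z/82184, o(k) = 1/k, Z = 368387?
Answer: 13178833323219/534201676976727286 ≈ 2.4670e-5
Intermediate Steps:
t(I) = 1/(2*I)
b = 368387/82184 ≈ 4.4825
q = -1/39749362 (q = ((½)/(-229))/86789 = ((½)*(-1/229))*(1/86789) = -1/458*1/86789 = -1/39749362 ≈ -2.5158e-8)
(q + b)/(o(N) + 181696) = (-1/39749362 + 368387/82184)/(1/(-36) + 181696) = 7321574068455/(1633380783304*(-1/36 + 181696)) = 7321574068455/(1633380783304*(6541055/36)) = (7321574068455/1633380783304)*(36/6541055) = 13178833323219/534201676976727286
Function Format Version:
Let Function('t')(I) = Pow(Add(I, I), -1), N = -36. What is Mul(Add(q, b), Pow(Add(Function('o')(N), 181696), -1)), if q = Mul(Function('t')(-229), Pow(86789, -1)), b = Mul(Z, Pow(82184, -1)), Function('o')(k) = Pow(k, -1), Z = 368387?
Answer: Rational(13178833323219, 534201676976727286) ≈ 2.4670e-5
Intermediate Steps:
Function('t')(I) = Mul(Rational(1, 2), Pow(I, -1)) (Function('t')(I) = Pow(Mul(2, I), -1) = Mul(Rational(1, 2), Pow(I, -1)))
b = Rational(368387, 82184) (b = Mul(368387, Pow(82184, -1)) = Mul(368387, Rational(1, 82184)) = Rational(368387, 82184) ≈ 4.4825)
q = Rational(-1, 39749362) (q = Mul(Mul(Rational(1, 2), Pow(-229, -1)), Pow(86789, -1)) = Mul(Mul(Rational(1, 2), Rational(-1, 229)), Rational(1, 86789)) = Mul(Rational(-1, 458), Rational(1, 86789)) = Rational(-1, 39749362) ≈ -2.5158e-8)
Mul(Add(q, b), Pow(Add(Function('o')(N), 181696), -1)) = Mul(Add(Rational(-1, 39749362), Rational(368387, 82184)), Pow(Add(Pow(-36, -1), 181696), -1)) = Mul(Rational(7321574068455, 1633380783304), Pow(Add(Rational(-1, 36), 181696), -1)) = Mul(Rational(7321574068455, 1633380783304), Pow(Rational(6541055, 36), -1)) = Mul(Rational(7321574068455, 1633380783304), Rational(36, 6541055)) = Rational(13178833323219, 534201676976727286)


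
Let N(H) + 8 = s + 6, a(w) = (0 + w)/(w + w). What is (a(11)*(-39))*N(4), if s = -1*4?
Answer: 117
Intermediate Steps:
a(w) = ½ (a(w) = w/((2*w)) = w*(1/(2*w)) = ½)
s = -4
N(H) = -6 (N(H) = -8 + (-4 + 6) = -8 + 2 = -6)
(a(11)*(-39))*N(4) = ((½)*(-39))*(-6) = -39/2*(-6) = 117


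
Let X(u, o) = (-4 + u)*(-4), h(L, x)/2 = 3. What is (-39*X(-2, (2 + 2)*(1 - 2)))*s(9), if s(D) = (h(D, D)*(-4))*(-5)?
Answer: -112320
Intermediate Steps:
h(L, x) = 6 (h(L, x) = 2*3 = 6)
s(D) = 120 (s(D) = (6*(-4))*(-5) = -24*(-5) = 120)
X(u, o) = 16 - 4*u
(-39*X(-2, (2 + 2)*(1 - 2)))*s(9) = -39*(16 - 4*(-2))*120 = -39*(16 + 8)*120 = -39*24*120 = -936*120 = -112320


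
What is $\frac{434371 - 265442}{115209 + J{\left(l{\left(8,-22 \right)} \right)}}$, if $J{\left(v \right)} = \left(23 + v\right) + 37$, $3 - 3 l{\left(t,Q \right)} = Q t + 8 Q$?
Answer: $\frac{506787}{346162} \approx 1.464$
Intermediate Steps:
$l{\left(t,Q \right)} = 1 - \frac{8 Q}{3} - \frac{Q t}{3}$ ($l{\left(t,Q \right)} = 1 - \frac{Q t + 8 Q}{3} = 1 - \frac{8 Q + Q t}{3} = 1 - \left(\frac{8 Q}{3} + \frac{Q t}{3}\right) = 1 - \frac{8 Q}{3} - \frac{Q t}{3}$)
$J{\left(v \right)} = 60 + v$
$\frac{434371 - 265442}{115209 + J{\left(l{\left(8,-22 \right)} \right)}} = \frac{434371 - 265442}{115209 + \left(60 - \left(- \frac{179}{3} - \frac{176}{3}\right)\right)} = \frac{168929}{115209 + \left(60 + \left(1 + \frac{176}{3} + \frac{176}{3}\right)\right)} = \frac{168929}{115209 + \left(60 + \frac{355}{3}\right)} = \frac{168929}{115209 + \frac{535}{3}} = \frac{168929}{\frac{346162}{3}} = 168929 \cdot \frac{3}{346162} = \frac{506787}{346162}$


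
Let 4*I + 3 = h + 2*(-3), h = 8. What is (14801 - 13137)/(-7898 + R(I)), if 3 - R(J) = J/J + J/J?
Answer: -1664/7897 ≈ -0.21071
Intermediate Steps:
I = -¼ (I = -¾ + (8 + 2*(-3))/4 = -¾ + (8 - 6)/4 = -¾ + (¼)*2 = -¾ + ½ = -¼ ≈ -0.25000)
R(J) = 1 (R(J) = 3 - (J/J + J/J) = 3 - (1 + 1) = 3 - 1*2 = 3 - 2 = 1)
(14801 - 13137)/(-7898 + R(I)) = (14801 - 13137)/(-7898 + 1) = 1664/(-7897) = 1664*(-1/7897) = -1664/7897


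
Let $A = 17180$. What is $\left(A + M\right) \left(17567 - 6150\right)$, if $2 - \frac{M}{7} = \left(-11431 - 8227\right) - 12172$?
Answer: $2740125668$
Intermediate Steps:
$M = 222824$ ($M = 14 - 7 \left(\left(-11431 - 8227\right) - 12172\right) = 14 - 7 \left(-19658 - 12172\right) = 14 - -222810 = 14 + 222810 = 222824$)
$\left(A + M\right) \left(17567 - 6150\right) = \left(17180 + 222824\right) \left(17567 - 6150\right) = 240004 \left(17567 - 6150\right) = 240004 \cdot 11417 = 2740125668$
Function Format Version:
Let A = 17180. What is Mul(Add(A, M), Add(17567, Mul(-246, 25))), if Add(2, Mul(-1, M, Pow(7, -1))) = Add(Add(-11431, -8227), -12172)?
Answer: 2740125668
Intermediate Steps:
M = 222824 (M = Add(14, Mul(-7, Add(Add(-11431, -8227), -12172))) = Add(14, Mul(-7, Add(-19658, -12172))) = Add(14, Mul(-7, -31830)) = Add(14, 222810) = 222824)
Mul(Add(A, M), Add(17567, Mul(-246, 25))) = Mul(Add(17180, 222824), Add(17567, Mul(-246, 25))) = Mul(240004, Add(17567, -6150)) = Mul(240004, 11417) = 2740125668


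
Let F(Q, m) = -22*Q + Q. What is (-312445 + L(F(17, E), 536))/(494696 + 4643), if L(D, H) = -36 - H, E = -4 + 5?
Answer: -313017/499339 ≈ -0.62686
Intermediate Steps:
E = 1
F(Q, m) = -21*Q
(-312445 + L(F(17, E), 536))/(494696 + 4643) = (-312445 + (-36 - 1*536))/(494696 + 4643) = (-312445 + (-36 - 536))/499339 = (-312445 - 572)*(1/499339) = -313017*1/499339 = -313017/499339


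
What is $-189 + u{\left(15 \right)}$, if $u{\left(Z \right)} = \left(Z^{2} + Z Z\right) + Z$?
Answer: $276$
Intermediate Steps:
$u{\left(Z \right)} = Z + 2 Z^{2}$ ($u{\left(Z \right)} = \left(Z^{2} + Z^{2}\right) + Z = 2 Z^{2} + Z = Z + 2 Z^{2}$)
$-189 + u{\left(15 \right)} = -189 + 15 \left(1 + 2 \cdot 15\right) = -189 + 15 \left(1 + 30\right) = -189 + 15 \cdot 31 = -189 + 465 = 276$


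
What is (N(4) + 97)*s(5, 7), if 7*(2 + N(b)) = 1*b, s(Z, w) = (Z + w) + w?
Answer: 12711/7 ≈ 1815.9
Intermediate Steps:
s(Z, w) = Z + 2*w
N(b) = -2 + b/7 (N(b) = -2 + (1*b)/7 = -2 + b/7)
(N(4) + 97)*s(5, 7) = ((-2 + (⅐)*4) + 97)*(5 + 2*7) = ((-2 + 4/7) + 97)*(5 + 14) = (-10/7 + 97)*19 = (669/7)*19 = 12711/7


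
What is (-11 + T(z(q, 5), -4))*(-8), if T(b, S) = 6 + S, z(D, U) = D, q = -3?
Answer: 72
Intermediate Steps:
(-11 + T(z(q, 5), -4))*(-8) = (-11 + (6 - 4))*(-8) = (-11 + 2)*(-8) = -9*(-8) = 72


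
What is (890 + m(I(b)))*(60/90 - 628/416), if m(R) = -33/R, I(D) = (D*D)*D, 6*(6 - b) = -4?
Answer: -1872325667/2496000 ≈ -750.13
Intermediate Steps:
b = 20/3 (b = 6 - ⅙*(-4) = 6 + ⅔ = 20/3 ≈ 6.6667)
I(D) = D³ (I(D) = D²*D = D³)
(890 + m(I(b)))*(60/90 - 628/416) = (890 - 33/((20/3)³))*(60/90 - 628/416) = (890 - 33/8000/27)*(60*(1/90) - 628*1/416) = (890 - 33*27/8000)*(⅔ - 157/104) = (890 - 891/8000)*(-263/312) = (7119109/8000)*(-263/312) = -1872325667/2496000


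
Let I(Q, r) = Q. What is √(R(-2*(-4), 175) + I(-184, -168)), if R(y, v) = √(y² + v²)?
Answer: √(-184 + √30689) ≈ 2.9694*I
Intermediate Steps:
R(y, v) = √(v² + y²)
√(R(-2*(-4), 175) + I(-184, -168)) = √(√(175² + (-2*(-4))²) - 184) = √(√(30625 + 8²) - 184) = √(√(30625 + 64) - 184) = √(√30689 - 184) = √(-184 + √30689)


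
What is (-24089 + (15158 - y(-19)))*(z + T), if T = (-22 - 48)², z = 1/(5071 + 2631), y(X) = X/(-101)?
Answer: -17021593746025/388951 ≈ -4.3763e+7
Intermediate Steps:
y(X) = -X/101 (y(X) = X*(-1/101) = -X/101)
z = 1/7702 ≈ 0.00012984
T = 4900 (T = (-70)² = 4900)
(-24089 + (15158 - y(-19)))*(z + T) = (-24089 + (15158 - (-1)*(-19)/101))*(1/7702 + 4900) = (-24089 + (15158 - 1*19/101))*(37739801/7702) = (-24089 + (15158 - 19/101))*(37739801/7702) = (-24089 + 1530939/101)*(37739801/7702) = -902050/101*37739801/7702 = -17021593746025/388951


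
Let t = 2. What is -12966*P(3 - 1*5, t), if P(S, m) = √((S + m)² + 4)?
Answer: -25932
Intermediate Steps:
P(S, m) = √(4 + (S + m)²)
-12966*P(3 - 1*5, t) = -12966*√(4 + ((3 - 1*5) + 2)²) = -12966*√(4 + ((3 - 5) + 2)²) = -12966*√(4 + (-2 + 2)²) = -12966*√(4 + 0²) = -12966*√(4 + 0) = -12966*√4 = -12966*2 = -25932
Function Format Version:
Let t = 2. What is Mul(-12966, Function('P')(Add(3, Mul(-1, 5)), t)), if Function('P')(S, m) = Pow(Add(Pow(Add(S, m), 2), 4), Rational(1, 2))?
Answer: -25932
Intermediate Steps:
Function('P')(S, m) = Pow(Add(4, Pow(Add(S, m), 2)), Rational(1, 2))
Mul(-12966, Function('P')(Add(3, Mul(-1, 5)), t)) = Mul(-12966, Pow(Add(4, Pow(Add(Add(3, Mul(-1, 5)), 2), 2)), Rational(1, 2))) = Mul(-12966, Pow(Add(4, Pow(Add(Add(3, -5), 2), 2)), Rational(1, 2))) = Mul(-12966, Pow(Add(4, Pow(Add(-2, 2), 2)), Rational(1, 2))) = Mul(-12966, Pow(Add(4, Pow(0, 2)), Rational(1, 2))) = Mul(-12966, Pow(Add(4, 0), Rational(1, 2))) = Mul(-12966, Pow(4, Rational(1, 2))) = Mul(-12966, 2) = -25932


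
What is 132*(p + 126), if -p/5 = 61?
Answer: -23628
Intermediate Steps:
p = -305 (p = -5*61 = -305)
132*(p + 126) = 132*(-305 + 126) = 132*(-179) = -23628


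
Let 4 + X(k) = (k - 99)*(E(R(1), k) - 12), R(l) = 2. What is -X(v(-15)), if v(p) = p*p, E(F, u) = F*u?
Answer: -55184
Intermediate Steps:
v(p) = p²
X(k) = -4 + (-99 + k)*(-12 + 2*k) (X(k) = -4 + (k - 99)*(2*k - 12) = -4 + (-99 + k)*(-12 + 2*k))
-X(v(-15)) = -(1184 - 210*(-15)² + 2*((-15)²)²) = -(1184 - 210*225 + 2*225²) = -(1184 - 47250 + 2*50625) = -(1184 - 47250 + 101250) = -1*55184 = -55184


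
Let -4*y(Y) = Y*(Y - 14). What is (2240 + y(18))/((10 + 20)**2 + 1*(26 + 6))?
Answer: 1111/466 ≈ 2.3841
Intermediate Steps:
y(Y) = -Y*(-14 + Y)/4 (y(Y) = -Y*(Y - 14)/4 = -Y*(-14 + Y)/4)
(2240 + y(18))/((10 + 20)**2 + 1*(26 + 6)) = (2240 + (1/4)*18*(14 - 1*18))/((10 + 20)**2 + 1*(26 + 6)) = (2240 + (1/4)*18*(14 - 18))/(30**2 + 1*32) = (2240 + (1/4)*18*(-4))/(900 + 32) = (2240 - 18)/932 = 2222*(1/932) = 1111/466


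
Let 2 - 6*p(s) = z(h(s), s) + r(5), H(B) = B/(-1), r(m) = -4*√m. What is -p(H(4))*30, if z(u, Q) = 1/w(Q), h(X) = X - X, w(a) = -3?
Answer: -35/3 - 20*√5 ≈ -56.388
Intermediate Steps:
h(X) = 0
z(u, Q) = -⅓ (z(u, Q) = 1/(-3) = -⅓)
H(B) = -B (H(B) = B*(-1) = -B)
p(s) = 7/18 + 2*√5/3 (p(s) = ⅓ - (-⅓ - 4*√5)/6 = ⅓ + (1/18 + 2*√5/3) = 7/18 + 2*√5/3)
-p(H(4))*30 = -(7/18 + 2*√5/3)*30 = -(35/3 + 20*√5) = -35/3 - 20*√5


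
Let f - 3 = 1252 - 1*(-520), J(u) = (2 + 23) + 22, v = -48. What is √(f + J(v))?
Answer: √1822 ≈ 42.685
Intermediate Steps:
J(u) = 47 (J(u) = 25 + 22 = 47)
f = 1775 (f = 3 + (1252 - 1*(-520)) = 3 + (1252 + 520) = 3 + 1772 = 1775)
√(f + J(v)) = √(1775 + 47) = √1822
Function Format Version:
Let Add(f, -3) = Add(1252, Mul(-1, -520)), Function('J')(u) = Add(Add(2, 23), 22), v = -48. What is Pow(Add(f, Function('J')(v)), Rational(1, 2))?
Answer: Pow(1822, Rational(1, 2)) ≈ 42.685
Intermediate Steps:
Function('J')(u) = 47 (Function('J')(u) = Add(25, 22) = 47)
f = 1775 (f = Add(3, Add(1252, Mul(-1, -520))) = Add(3, Add(1252, 520)) = Add(3, 1772) = 1775)
Pow(Add(f, Function('J')(v)), Rational(1, 2)) = Pow(Add(1775, 47), Rational(1, 2)) = Pow(1822, Rational(1, 2))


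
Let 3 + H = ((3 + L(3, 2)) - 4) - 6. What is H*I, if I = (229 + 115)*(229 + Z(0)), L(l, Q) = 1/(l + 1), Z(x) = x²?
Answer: -768066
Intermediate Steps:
L(l, Q) = 1/(1 + l)
H = -39/4 (H = -3 + (((3 + 1/(1 + 3)) - 4) - 6) = -3 + (((3 + 1/4) - 4) - 6) = -3 + (((3 + ¼) - 4) - 6) = -3 + ((13/4 - 4) - 6) = -3 + (-¾ - 6) = -3 - 27/4 = -39/4 ≈ -9.7500)
I = 78776 (I = (229 + 115)*(229 + 0²) = 344*(229 + 0) = 344*229 = 78776)
H*I = -39/4*78776 = -768066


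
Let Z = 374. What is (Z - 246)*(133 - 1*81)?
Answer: 6656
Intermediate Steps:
(Z - 246)*(133 - 1*81) = (374 - 246)*(133 - 1*81) = 128*(133 - 81) = 128*52 = 6656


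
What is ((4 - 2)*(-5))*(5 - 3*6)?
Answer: 130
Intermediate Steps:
((4 - 2)*(-5))*(5 - 3*6) = (2*(-5))*(5 - 18) = -10*(-13) = 130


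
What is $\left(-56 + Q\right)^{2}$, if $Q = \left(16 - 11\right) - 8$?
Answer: $3481$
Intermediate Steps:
$Q = -3$ ($Q = 5 - 8 = -3$)
$\left(-56 + Q\right)^{2} = \left(-56 - 3\right)^{2} = \left(-59\right)^{2} = 3481$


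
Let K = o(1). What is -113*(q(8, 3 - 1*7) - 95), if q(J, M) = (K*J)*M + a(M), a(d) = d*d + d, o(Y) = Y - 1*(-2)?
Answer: 20227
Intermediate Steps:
o(Y) = 2 + Y (o(Y) = Y + 2 = 2 + Y)
a(d) = d + d² (a(d) = d² + d = d + d²)
K = 3 (K = 2 + 1 = 3)
q(J, M) = M*(1 + M) + 3*J*M (q(J, M) = (3*J)*M + M*(1 + M) = 3*J*M + M*(1 + M) = M*(1 + M) + 3*J*M)
-113*(q(8, 3 - 1*7) - 95) = -113*((3 - 1*7)*(1 + (3 - 1*7) + 3*8) - 95) = -113*((3 - 7)*(1 + (3 - 7) + 24) - 95) = -113*(-4*(1 - 4 + 24) - 95) = -113*(-4*21 - 95) = -113*(-84 - 95) = -113*(-179) = 20227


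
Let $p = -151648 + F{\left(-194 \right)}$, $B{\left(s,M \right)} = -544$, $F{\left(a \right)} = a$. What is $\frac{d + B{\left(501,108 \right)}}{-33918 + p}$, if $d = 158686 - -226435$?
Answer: $- \frac{384577}{185760} \approx -2.0703$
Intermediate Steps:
$d = 385121$ ($d = 158686 + 226435 = 385121$)
$p = -151842$ ($p = -151648 - 194 = -151842$)
$\frac{d + B{\left(501,108 \right)}}{-33918 + p} = \frac{385121 - 544}{-33918 - 151842} = \frac{384577}{-185760} = 384577 \left(- \frac{1}{185760}\right) = - \frac{384577}{185760}$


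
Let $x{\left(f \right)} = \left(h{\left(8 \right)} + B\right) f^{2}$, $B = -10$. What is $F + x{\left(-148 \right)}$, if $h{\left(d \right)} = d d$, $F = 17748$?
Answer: $1200564$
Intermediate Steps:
$h{\left(d \right)} = d^{2}$
$x{\left(f \right)} = 54 f^{2}$ ($x{\left(f \right)} = \left(8^{2} - 10\right) f^{2} = \left(64 - 10\right) f^{2} = 54 f^{2}$)
$F + x{\left(-148 \right)} = 17748 + 54 \left(-148\right)^{2} = 17748 + 54 \cdot 21904 = 17748 + 1182816 = 1200564$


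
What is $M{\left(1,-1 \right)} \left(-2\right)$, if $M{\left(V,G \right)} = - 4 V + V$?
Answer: $6$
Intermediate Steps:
$M{\left(V,G \right)} = - 3 V$
$M{\left(1,-1 \right)} \left(-2\right) = \left(-3\right) 1 \left(-2\right) = \left(-3\right) \left(-2\right) = 6$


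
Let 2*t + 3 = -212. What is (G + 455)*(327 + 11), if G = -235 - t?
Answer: 110695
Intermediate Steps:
t = -215/2 (t = -3/2 + (1/2)*(-212) = -3/2 - 106 = -215/2 ≈ -107.50)
G = -255/2 (G = -235 - 1*(-215/2) = -235 + 215/2 = -255/2 ≈ -127.50)
(G + 455)*(327 + 11) = (-255/2 + 455)*(327 + 11) = (655/2)*338 = 110695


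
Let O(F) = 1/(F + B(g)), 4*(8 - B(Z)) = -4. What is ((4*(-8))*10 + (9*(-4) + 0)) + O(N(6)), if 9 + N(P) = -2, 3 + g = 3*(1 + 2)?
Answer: -713/2 ≈ -356.50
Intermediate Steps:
g = 6 (g = -3 + 3*(1 + 2) = -3 + 3*3 = -3 + 9 = 6)
N(P) = -11 (N(P) = -9 - 2 = -11)
B(Z) = 9 (B(Z) = 8 - ¼*(-4) = 8 + 1 = 9)
O(F) = 1/(9 + F) (O(F) = 1/(F + 9) = 1/(9 + F))
((4*(-8))*10 + (9*(-4) + 0)) + O(N(6)) = ((4*(-8))*10 + (9*(-4) + 0)) + 1/(9 - 11) = (-32*10 + (-36 + 0)) + 1/(-2) = (-320 - 36) - ½ = -356 - ½ = -713/2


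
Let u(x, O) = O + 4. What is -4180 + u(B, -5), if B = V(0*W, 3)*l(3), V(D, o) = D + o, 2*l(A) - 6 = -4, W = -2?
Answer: -4181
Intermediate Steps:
l(A) = 1 (l(A) = 3 + (½)*(-4) = 3 - 2 = 1)
B = 3 (B = (0*(-2) + 3)*1 = (0 + 3)*1 = 3*1 = 3)
u(x, O) = 4 + O
-4180 + u(B, -5) = -4180 + (4 - 5) = -4180 - 1 = -4181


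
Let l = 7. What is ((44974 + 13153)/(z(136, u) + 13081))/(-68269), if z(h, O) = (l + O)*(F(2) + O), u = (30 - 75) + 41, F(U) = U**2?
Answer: -58127/893026789 ≈ -6.5090e-5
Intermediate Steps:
u = -4 (u = -45 + 41 = -4)
z(h, O) = (4 + O)*(7 + O) (z(h, O) = (7 + O)*(2**2 + O) = (7 + O)*(4 + O) = (4 + O)*(7 + O))
((44974 + 13153)/(z(136, u) + 13081))/(-68269) = ((44974 + 13153)/((28 + (-4)**2 + 11*(-4)) + 13081))/(-68269) = (58127/((28 + 16 - 44) + 13081))*(-1/68269) = (58127/(0 + 13081))*(-1/68269) = (58127/13081)*(-1/68269) = -58127/893026789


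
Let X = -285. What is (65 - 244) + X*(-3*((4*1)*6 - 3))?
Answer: 17776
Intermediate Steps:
(65 - 244) + X*(-3*((4*1)*6 - 3)) = (65 - 244) - (-855)*((4*1)*6 - 3) = -179 - (-855)*(4*6 - 3) = -179 - (-855)*(24 - 3) = -179 - (-855)*21 = -179 - 285*(-63) = -179 + 17955 = 17776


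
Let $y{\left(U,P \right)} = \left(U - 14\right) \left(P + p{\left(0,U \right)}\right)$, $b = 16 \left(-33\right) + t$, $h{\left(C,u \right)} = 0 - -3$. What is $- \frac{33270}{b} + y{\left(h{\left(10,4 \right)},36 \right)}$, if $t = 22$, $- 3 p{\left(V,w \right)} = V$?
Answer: $- \frac{83553}{253} \approx -330.25$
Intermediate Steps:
$p{\left(V,w \right)} = - \frac{V}{3}$
$h{\left(C,u \right)} = 3$ ($h{\left(C,u \right)} = 0 + 3 = 3$)
$b = -506$ ($b = 16 \left(-33\right) + 22 = -528 + 22 = -506$)
$y{\left(U,P \right)} = P \left(-14 + U\right)$ ($y{\left(U,P \right)} = \left(U - 14\right) \left(P - 0\right) = \left(-14 + U\right) \left(P + 0\right) = \left(-14 + U\right) P = P \left(-14 + U\right)$)
$- \frac{33270}{b} + y{\left(h{\left(10,4 \right)},36 \right)} = - \frac{33270}{-506} + 36 \left(-14 + 3\right) = \left(-33270\right) \left(- \frac{1}{506}\right) + 36 \left(-11\right) = \frac{16635}{253} - 396 = - \frac{83553}{253}$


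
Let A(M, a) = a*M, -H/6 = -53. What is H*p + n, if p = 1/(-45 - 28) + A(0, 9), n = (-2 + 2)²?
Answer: -318/73 ≈ -4.3562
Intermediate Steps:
H = 318 (H = -6*(-53) = 318)
n = 0 (n = 0² = 0)
A(M, a) = M*a
p = -1/73 (p = 1/(-45 - 28) + 0*9 = 1/(-73) + 0 = -1/73 + 0 = -1/73 ≈ -0.013699)
H*p + n = 318*(-1/73) + 0 = -318/73 + 0 = -318/73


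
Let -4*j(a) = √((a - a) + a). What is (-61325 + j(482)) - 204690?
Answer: -266015 - √482/4 ≈ -2.6602e+5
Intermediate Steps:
j(a) = -√a/4 (j(a) = -√((a - a) + a)/4 = -√(0 + a)/4 = -√a/4)
(-61325 + j(482)) - 204690 = (-61325 - √482/4) - 204690 = -266015 - √482/4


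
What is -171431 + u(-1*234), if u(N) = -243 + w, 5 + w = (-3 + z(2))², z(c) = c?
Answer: -171678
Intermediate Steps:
w = -4 (w = -5 + (-3 + 2)² = -5 + (-1)² = -5 + 1 = -4)
u(N) = -247 (u(N) = -243 - 4 = -247)
-171431 + u(-1*234) = -171431 - 247 = -171678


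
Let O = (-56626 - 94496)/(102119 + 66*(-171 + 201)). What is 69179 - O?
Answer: 7201615843/104099 ≈ 69181.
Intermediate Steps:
O = -151122/104099 (O = -151122/(102119 + 66*30) = -151122/(102119 + 1980) = -151122/104099 ≈ -1.4517)
69179 - O = 69179 - 1*(-151122/104099) = 69179 + 151122/104099 = 7201615843/104099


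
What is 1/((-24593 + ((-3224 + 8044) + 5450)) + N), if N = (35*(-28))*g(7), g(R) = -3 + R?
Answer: -1/18243 ≈ -5.4816e-5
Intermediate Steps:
N = -3920 (N = (35*(-28))*(-3 + 7) = -980*4 = -3920)
1/((-24593 + ((-3224 + 8044) + 5450)) + N) = 1/((-24593 + ((-3224 + 8044) + 5450)) - 3920) = 1/((-24593 + (4820 + 5450)) - 3920) = 1/((-24593 + 10270) - 3920) = 1/(-14323 - 3920) = 1/(-18243) = -1/18243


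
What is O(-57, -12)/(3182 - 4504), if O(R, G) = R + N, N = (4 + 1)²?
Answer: 16/661 ≈ 0.024206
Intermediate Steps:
N = 25 (N = 5² = 25)
O(R, G) = 25 + R (O(R, G) = R + 25 = 25 + R)
O(-57, -12)/(3182 - 4504) = (25 - 57)/(3182 - 4504) = -32/(-1322) = -32*(-1/1322) = 16/661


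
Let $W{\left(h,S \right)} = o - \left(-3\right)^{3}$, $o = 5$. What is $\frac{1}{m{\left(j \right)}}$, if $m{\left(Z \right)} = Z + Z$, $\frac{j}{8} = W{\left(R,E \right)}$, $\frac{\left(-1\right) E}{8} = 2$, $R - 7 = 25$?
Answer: $\frac{1}{512} \approx 0.0019531$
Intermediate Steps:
$R = 32$ ($R = 7 + 25 = 32$)
$E = -16$ ($E = \left(-8\right) 2 = -16$)
$W{\left(h,S \right)} = 32$ ($W{\left(h,S \right)} = 5 - \left(-3\right)^{3} = 5 - -27 = 5 + 27 = 32$)
$j = 256$ ($j = 8 \cdot 32 = 256$)
$m{\left(Z \right)} = 2 Z$
$\frac{1}{m{\left(j \right)}} = \frac{1}{2 \cdot 256} = \frac{1}{512}$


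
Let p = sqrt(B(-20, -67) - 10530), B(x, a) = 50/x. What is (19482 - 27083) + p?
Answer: -7601 + I*sqrt(42130)/2 ≈ -7601.0 + 102.63*I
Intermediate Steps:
p = I*sqrt(42130)/2 (p = sqrt(50/(-20) - 10530) = sqrt(50*(-1/20) - 10530) = sqrt(-5/2 - 10530) = sqrt(-21065/2) = I*sqrt(42130)/2 ≈ 102.63*I)
(19482 - 27083) + p = (19482 - 27083) + I*sqrt(42130)/2 = -7601 + I*sqrt(42130)/2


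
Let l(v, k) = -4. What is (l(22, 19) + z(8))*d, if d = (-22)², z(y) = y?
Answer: 1936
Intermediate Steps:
d = 484
(l(22, 19) + z(8))*d = (-4 + 8)*484 = 4*484 = 1936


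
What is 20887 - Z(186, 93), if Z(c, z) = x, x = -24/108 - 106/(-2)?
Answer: 187508/9 ≈ 20834.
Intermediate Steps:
x = 475/9 (x = -24*1/108 - 106*(-½) = -2/9 + 53 = 475/9 ≈ 52.778)
Z(c, z) = 475/9
20887 - Z(186, 93) = 20887 - 1*475/9 = 20887 - 475/9 = 187508/9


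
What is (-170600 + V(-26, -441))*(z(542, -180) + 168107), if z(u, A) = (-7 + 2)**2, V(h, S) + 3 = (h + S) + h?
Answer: -28766712672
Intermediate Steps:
V(h, S) = -3 + S + 2*h (V(h, S) = -3 + ((h + S) + h) = -3 + ((S + h) + h) = -3 + (S + 2*h) = -3 + S + 2*h)
z(u, A) = 25 (z(u, A) = (-5)**2 = 25)
(-170600 + V(-26, -441))*(z(542, -180) + 168107) = (-170600 + (-3 - 441 + 2*(-26)))*(25 + 168107) = (-170600 + (-3 - 441 - 52))*168132 = (-170600 - 496)*168132 = -171096*168132 = -28766712672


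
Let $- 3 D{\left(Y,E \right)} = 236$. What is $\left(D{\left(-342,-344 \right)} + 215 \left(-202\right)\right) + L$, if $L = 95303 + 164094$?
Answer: $\frac{647665}{3} \approx 2.1589 \cdot 10^{5}$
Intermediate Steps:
$L = 259397$
$D{\left(Y,E \right)} = - \frac{236}{3}$ ($D{\left(Y,E \right)} = \left(- \frac{1}{3}\right) 236 = - \frac{236}{3}$)
$\left(D{\left(-342,-344 \right)} + 215 \left(-202\right)\right) + L = \left(- \frac{236}{3} + 215 \left(-202\right)\right) + 259397 = \left(- \frac{236}{3} - 43430\right) + 259397 = - \frac{130526}{3} + 259397 = \frac{647665}{3}$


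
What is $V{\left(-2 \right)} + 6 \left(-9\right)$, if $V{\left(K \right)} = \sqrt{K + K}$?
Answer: $-54 + 2 i \approx -54.0 + 2.0 i$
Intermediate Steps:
$V{\left(K \right)} = \sqrt{2} \sqrt{K}$ ($V{\left(K \right)} = \sqrt{2 K} = \sqrt{2} \sqrt{K}$)
$V{\left(-2 \right)} + 6 \left(-9\right) = \sqrt{2} \sqrt{-2} + 6 \left(-9\right) = \sqrt{2} i \sqrt{2} - 54 = 2 i - 54 = -54 + 2 i$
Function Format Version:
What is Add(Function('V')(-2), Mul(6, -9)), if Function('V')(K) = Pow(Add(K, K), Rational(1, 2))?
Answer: Add(-54, Mul(2, I)) ≈ Add(-54.000, Mul(2.0000, I))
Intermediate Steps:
Function('V')(K) = Mul(Pow(2, Rational(1, 2)), Pow(K, Rational(1, 2))) (Function('V')(K) = Pow(Mul(2, K), Rational(1, 2)) = Mul(Pow(2, Rational(1, 2)), Pow(K, Rational(1, 2))))
Add(Function('V')(-2), Mul(6, -9)) = Add(Mul(Pow(2, Rational(1, 2)), Pow(-2, Rational(1, 2))), Mul(6, -9)) = Add(Mul(Pow(2, Rational(1, 2)), Mul(I, Pow(2, Rational(1, 2)))), -54) = Add(Mul(2, I), -54) = Add(-54, Mul(2, I))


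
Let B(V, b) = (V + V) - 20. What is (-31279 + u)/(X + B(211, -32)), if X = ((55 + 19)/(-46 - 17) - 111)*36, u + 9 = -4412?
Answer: 124950/12727 ≈ 9.8177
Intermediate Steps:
u = -4421 (u = -9 - 4412 = -4421)
B(V, b) = -20 + 2*V (B(V, b) = 2*V - 20 = -20 + 2*V)
X = -28268/7 (X = (74/(-63) - 111)*36 = (74*(-1/63) - 111)*36 = (-74/63 - 111)*36 = -7067/63*36 = -28268/7 ≈ -4038.3)
(-31279 + u)/(X + B(211, -32)) = (-31279 - 4421)/(-28268/7 + (-20 + 2*211)) = -35700/(-28268/7 + (-20 + 422)) = -35700/(-28268/7 + 402) = -35700/(-25454/7) = -35700*(-7/25454) = 124950/12727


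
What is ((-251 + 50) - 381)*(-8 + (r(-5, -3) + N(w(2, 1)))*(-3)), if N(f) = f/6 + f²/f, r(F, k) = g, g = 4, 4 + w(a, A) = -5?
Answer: -6693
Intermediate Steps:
w(a, A) = -9 (w(a, A) = -4 - 5 = -9)
r(F, k) = 4
N(f) = 7*f/6 (N(f) = f*(⅙) + f = f/6 + f = 7*f/6)
((-251 + 50) - 381)*(-8 + (r(-5, -3) + N(w(2, 1)))*(-3)) = ((-251 + 50) - 381)*(-8 + (4 + (7/6)*(-9))*(-3)) = (-201 - 381)*(-8 + (4 - 21/2)*(-3)) = -582*(-8 - 13/2*(-3)) = -582*(-8 + 39/2) = -582*23/2 = -6693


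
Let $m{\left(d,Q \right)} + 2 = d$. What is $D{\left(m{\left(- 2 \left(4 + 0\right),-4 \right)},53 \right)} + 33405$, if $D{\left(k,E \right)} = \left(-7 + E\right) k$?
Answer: $32945$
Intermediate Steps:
$m{\left(d,Q \right)} = -2 + d$
$D{\left(k,E \right)} = k \left(-7 + E\right)$
$D{\left(m{\left(- 2 \left(4 + 0\right),-4 \right)},53 \right)} + 33405 = \left(-2 - 2 \left(4 + 0\right)\right) \left(-7 + 53\right) + 33405 = \left(-2 - 8\right) 46 + 33405 = \left(-10\right) 46 + 33405 = -460 + 33405 = 32945$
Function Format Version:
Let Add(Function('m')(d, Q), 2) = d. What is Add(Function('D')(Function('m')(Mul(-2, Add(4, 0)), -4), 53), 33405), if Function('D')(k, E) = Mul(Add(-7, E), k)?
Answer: 32945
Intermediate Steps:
Function('m')(d, Q) = Add(-2, d)
Function('D')(k, E) = Mul(k, Add(-7, E))
Add(Function('D')(Function('m')(Mul(-2, Add(4, 0)), -4), 53), 33405) = Add(Mul(Add(-2, Mul(-2, Add(4, 0))), Add(-7, 53)), 33405) = Add(Mul(Add(-2, Mul(-2, 4)), 46), 33405) = Add(Mul(Add(-2, -8), 46), 33405) = Add(Mul(-10, 46), 33405) = Add(-460, 33405) = 32945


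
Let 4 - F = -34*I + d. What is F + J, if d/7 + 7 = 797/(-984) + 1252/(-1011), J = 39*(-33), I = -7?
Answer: -161124087/110536 ≈ -1457.7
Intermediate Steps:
J = -1287
d = -7001169/110536 (d = -49 + 7*(797/(-984) + 1252/(-1011)) = -49 + 7*(797*(-1/984) + 1252*(-1/1011)) = -49 + 7*(-797/984 - 1252/1011) = -49 + 7*(-226415/110536) = -49 - 1584905/110536 = -7001169/110536 ≈ -63.338)
F = -18864255/110536 (F = 4 - (-34*(-7) - 7001169/110536) = 4 - (238 - 7001169/110536) = 4 - 1*19306399/110536 = 4 - 19306399/110536 = -18864255/110536 ≈ -170.66)
F + J = -18864255/110536 - 1287 = -161124087/110536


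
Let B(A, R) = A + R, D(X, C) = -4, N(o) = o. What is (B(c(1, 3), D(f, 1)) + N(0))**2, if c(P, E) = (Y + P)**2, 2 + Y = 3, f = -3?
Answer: 0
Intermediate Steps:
Y = 1 (Y = -2 + 3 = 1)
c(P, E) = (1 + P)**2
(B(c(1, 3), D(f, 1)) + N(0))**2 = (((1 + 1)**2 - 4) + 0)**2 = ((2**2 - 4) + 0)**2 = ((4 - 4) + 0)**2 = (0 + 0)**2 = 0**2 = 0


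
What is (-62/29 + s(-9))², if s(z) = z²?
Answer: 5230369/841 ≈ 6219.2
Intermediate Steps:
(-62/29 + s(-9))² = (-62/29 + (-9)²)² = (-62*1/29 + 81)² = (-62/29 + 81)² = (2287/29)² = 5230369/841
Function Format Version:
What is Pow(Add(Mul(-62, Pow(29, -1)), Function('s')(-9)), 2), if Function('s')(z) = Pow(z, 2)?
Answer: Rational(5230369, 841) ≈ 6219.2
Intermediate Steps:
Pow(Add(Mul(-62, Pow(29, -1)), Function('s')(-9)), 2) = Pow(Add(Mul(-62, Pow(29, -1)), Pow(-9, 2)), 2) = Pow(Add(Mul(-62, Rational(1, 29)), 81), 2) = Pow(Add(Rational(-62, 29), 81), 2) = Pow(Rational(2287, 29), 2) = Rational(5230369, 841)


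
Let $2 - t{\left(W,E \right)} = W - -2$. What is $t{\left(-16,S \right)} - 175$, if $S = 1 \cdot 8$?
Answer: $-159$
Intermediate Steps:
$S = 8$
$t{\left(W,E \right)} = - W$ ($t{\left(W,E \right)} = 2 - \left(W - -2\right) = 2 - \left(W + 2\right) = 2 - \left(2 + W\right) = - W$)
$t{\left(-16,S \right)} - 175 = \left(-1\right) \left(-16\right) - 175 = 16 - 175 = -159$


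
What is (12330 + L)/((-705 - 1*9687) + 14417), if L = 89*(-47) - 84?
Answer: 8063/4025 ≈ 2.0032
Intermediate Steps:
L = -4267 (L = -4183 - 84 = -4267)
(12330 + L)/((-705 - 1*9687) + 14417) = (12330 - 4267)/((-705 - 1*9687) + 14417) = 8063/((-705 - 9687) + 14417) = 8063/(-10392 + 14417) = 8063/4025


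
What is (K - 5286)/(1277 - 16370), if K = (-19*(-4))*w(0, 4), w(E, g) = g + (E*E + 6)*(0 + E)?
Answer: 4982/15093 ≈ 0.33009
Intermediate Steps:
w(E, g) = g + E*(6 + E**2) (w(E, g) = g + (E**2 + 6)*E = g + (6 + E**2)*E = g + E*(6 + E**2))
K = 304 (K = (-19*(-4))*(4 + 0**3 + 6*0) = 76*(4 + 0 + 0) = 76*4 = 304)
(K - 5286)/(1277 - 16370) = (304 - 5286)/(1277 - 16370) = -4982/(-15093) = -4982*(-1/15093) = 4982/15093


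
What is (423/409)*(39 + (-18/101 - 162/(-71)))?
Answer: 124680519/2932939 ≈ 42.510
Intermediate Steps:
(423/409)*(39 + (-18/101 - 162/(-71))) = (423*(1/409))*(39 + (-18*1/101 - 162*(-1/71))) = 423*(39 + (-18/101 + 162/71))/409 = 423*(39 + 15084/7171)/409 = (423/409)*(294753/7171) = 124680519/2932939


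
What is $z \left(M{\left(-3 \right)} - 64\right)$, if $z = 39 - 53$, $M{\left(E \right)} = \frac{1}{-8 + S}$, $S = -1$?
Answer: $\frac{8078}{9} \approx 897.56$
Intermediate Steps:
$M{\left(E \right)} = - \frac{1}{9}$ ($M{\left(E \right)} = \frac{1}{-8 - 1} = \frac{1}{-9} = - \frac{1}{9}$)
$z = -14$
$z \left(M{\left(-3 \right)} - 64\right) = - 14 \left(- \frac{1}{9} - 64\right) = \left(-14\right) \left(- \frac{577}{9}\right) = \frac{8078}{9}$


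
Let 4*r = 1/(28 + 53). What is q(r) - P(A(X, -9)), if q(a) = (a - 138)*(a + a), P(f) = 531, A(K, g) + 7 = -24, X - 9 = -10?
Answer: -27915839/52488 ≈ -531.85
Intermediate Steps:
X = -1 (X = 9 - 10 = -1)
A(K, g) = -31 (A(K, g) = -7 - 24 = -31)
r = 1/324 (r = 1/(4*(28 + 53)) = (1/4)/81 = (1/4)*(1/81) = 1/324 ≈ 0.0030864)
q(a) = 2*a*(-138 + a) (q(a) = (-138 + a)*(2*a) = 2*a*(-138 + a))
q(r) - P(A(X, -9)) = 2*(1/324)*(-138 + 1/324) - 1*531 = 2*(1/324)*(-44711/324) - 531 = -44711/52488 - 531 = -27915839/52488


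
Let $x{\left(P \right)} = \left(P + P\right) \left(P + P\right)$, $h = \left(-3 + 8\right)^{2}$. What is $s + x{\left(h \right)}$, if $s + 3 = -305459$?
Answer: $-302962$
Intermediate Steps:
$s = -305462$ ($s = -3 - 305459 = -305462$)
$h = 25$ ($h = 5^{2} = 25$)
$x{\left(P \right)} = 4 P^{2}$ ($x{\left(P \right)} = 2 P 2 P = 4 P^{2}$)
$s + x{\left(h \right)} = -305462 + 4 \cdot 25^{2} = -305462 + 4 \cdot 625 = -305462 + 2500 = -302962$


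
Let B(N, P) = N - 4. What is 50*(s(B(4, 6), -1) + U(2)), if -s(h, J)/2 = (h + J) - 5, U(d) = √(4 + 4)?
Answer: 600 + 100*√2 ≈ 741.42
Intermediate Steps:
U(d) = 2*√2 (U(d) = √8 = 2*√2)
B(N, P) = -4 + N
s(h, J) = 10 - 2*J - 2*h (s(h, J) = -2*((h + J) - 5) = -2*((J + h) - 5) = -2*(-5 + J + h) = 10 - 2*J - 2*h)
50*(s(B(4, 6), -1) + U(2)) = 50*((10 - 2*(-1) - 2*(-4 + 4)) + 2*√2) = 50*((10 + 2 - 2*0) + 2*√2) = 50*((10 + 2 + 0) + 2*√2) = 50*(12 + 2*√2) = 600 + 100*√2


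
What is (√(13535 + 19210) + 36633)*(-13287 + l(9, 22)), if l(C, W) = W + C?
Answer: -485607048 - 13256*√32745 ≈ -4.8801e+8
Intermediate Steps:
l(C, W) = C + W
(√(13535 + 19210) + 36633)*(-13287 + l(9, 22)) = (√(13535 + 19210) + 36633)*(-13287 + (9 + 22)) = (√32745 + 36633)*(-13287 + 31) = (36633 + √32745)*(-13256) = -485607048 - 13256*√32745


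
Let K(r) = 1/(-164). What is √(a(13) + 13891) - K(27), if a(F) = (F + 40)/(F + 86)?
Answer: 1/164 + √15127882/33 ≈ 117.87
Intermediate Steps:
K(r) = -1/164
a(F) = (40 + F)/(86 + F)
√(a(13) + 13891) - K(27) = √((40 + 13)/(86 + 13) + 13891) - 1*(-1/164) = √(53/99 + 13891) + 1/164 = √(1375262/99) + 1/164 = √15127882/33 + 1/164 = 1/164 + √15127882/33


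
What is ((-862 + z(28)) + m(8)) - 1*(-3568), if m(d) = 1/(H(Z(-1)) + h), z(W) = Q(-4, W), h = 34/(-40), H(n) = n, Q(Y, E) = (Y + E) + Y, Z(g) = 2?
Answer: 62718/23 ≈ 2726.9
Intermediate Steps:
Q(Y, E) = E + 2*Y (Q(Y, E) = (E + Y) + Y = E + 2*Y)
h = -17/20 (h = 34*(-1/40) = -17/20 ≈ -0.85000)
z(W) = -8 + W (z(W) = W + 2*(-4) = W - 8 = -8 + W)
m(d) = 20/23 (m(d) = 1/(2 - 17/20) = 1/(23/20) = 20/23)
((-862 + z(28)) + m(8)) - 1*(-3568) = ((-862 + (-8 + 28)) + 20/23) - 1*(-3568) = ((-862 + 20) + 20/23) + 3568 = (-842 + 20/23) + 3568 = -19346/23 + 3568 = 62718/23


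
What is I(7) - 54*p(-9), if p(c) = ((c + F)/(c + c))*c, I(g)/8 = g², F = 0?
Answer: 635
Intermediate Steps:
I(g) = 8*g²
p(c) = c/2 (p(c) = ((c + 0)/(c + c))*c = (c/((2*c)))*c = (c*(1/(2*c)))*c = c/2)
I(7) - 54*p(-9) = 8*7² - 27*(-9) = 8*49 - 54*(-9/2) = 392 + 243 = 635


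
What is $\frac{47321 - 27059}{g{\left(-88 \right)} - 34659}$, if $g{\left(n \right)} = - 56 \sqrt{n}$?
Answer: $- \frac{702260658}{1201522249} + \frac{2269344 i \sqrt{22}}{1201522249} \approx -0.58448 + 0.0088589 i$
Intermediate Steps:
$\frac{47321 - 27059}{g{\left(-88 \right)} - 34659} = \frac{47321 - 27059}{- 56 \sqrt{-88} - 34659} = \frac{20262}{- 56 \cdot 2 i \sqrt{22} - 34659} = \frac{20262}{- 112 i \sqrt{22} - 34659} = \frac{20262}{-34659 - 112 i \sqrt{22}}$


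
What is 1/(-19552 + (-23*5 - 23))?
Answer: -1/19690 ≈ -5.0787e-5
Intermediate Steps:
1/(-19552 + (-23*5 - 23)) = 1/(-19552 + (-115 - 23)) = 1/(-19552 - 138) = 1/(-19690) = -1/19690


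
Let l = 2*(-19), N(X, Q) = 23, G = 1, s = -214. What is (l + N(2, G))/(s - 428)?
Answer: 5/214 ≈ 0.023364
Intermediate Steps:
l = -38
(l + N(2, G))/(s - 428) = (-38 + 23)/(-214 - 428) = -15/(-642) = -15*(-1/642) = 5/214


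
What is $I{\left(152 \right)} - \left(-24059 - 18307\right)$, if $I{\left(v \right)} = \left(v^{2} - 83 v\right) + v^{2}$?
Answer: $75958$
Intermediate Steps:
$I{\left(v \right)} = - 83 v + 2 v^{2}$
$I{\left(152 \right)} - \left(-24059 - 18307\right) = 152 \left(-83 + 2 \cdot 152\right) - \left(-24059 - 18307\right) = 152 \left(-83 + 304\right) - \left(-24059 - 18307\right) = 152 \cdot 221 - -42366 = 33592 + 42366 = 75958$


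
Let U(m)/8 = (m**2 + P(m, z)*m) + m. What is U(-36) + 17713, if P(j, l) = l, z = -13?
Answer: 31537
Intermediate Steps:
U(m) = -96*m + 8*m**2 (U(m) = 8*((m**2 - 13*m) + m) = 8*(m**2 - 12*m) = -96*m + 8*m**2)
U(-36) + 17713 = 8*(-36)*(-12 - 36) + 17713 = 8*(-36)*(-48) + 17713 = 13824 + 17713 = 31537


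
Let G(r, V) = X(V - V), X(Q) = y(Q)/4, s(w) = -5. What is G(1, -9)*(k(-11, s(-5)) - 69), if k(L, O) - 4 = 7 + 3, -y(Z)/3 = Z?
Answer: 0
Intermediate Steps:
y(Z) = -3*Z
X(Q) = -3*Q/4
k(L, O) = 14 (k(L, O) = 4 + (7 + 3) = 4 + 10 = 14)
G(r, V) = 0 (G(r, V) = -3*(V - V)/4 = -¾*0 = 0)
G(1, -9)*(k(-11, s(-5)) - 69) = 0*(14 - 69) = 0*(-55) = 0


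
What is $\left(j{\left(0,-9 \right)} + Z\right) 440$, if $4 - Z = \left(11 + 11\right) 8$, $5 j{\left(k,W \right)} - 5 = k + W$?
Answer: $-76032$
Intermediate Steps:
$j{\left(k,W \right)} = 1 + \frac{W}{5} + \frac{k}{5}$ ($j{\left(k,W \right)} = 1 + \frac{k + W}{5} = 1 + \frac{W + k}{5} = 1 + \left(\frac{W}{5} + \frac{k}{5}\right) = 1 + \frac{W}{5} + \frac{k}{5}$)
$Z = -172$ ($Z = 4 - \left(11 + 11\right) 8 = 4 - 22 \cdot 8 = 4 - 176 = -172$)
$\left(j{\left(0,-9 \right)} + Z\right) 440 = \left(\left(1 + \frac{1}{5} \left(-9\right) + \frac{1}{5} \cdot 0\right) - 172\right) 440 = \left(\left(1 - \frac{9}{5} + 0\right) - 172\right) 440 = \left(- \frac{4}{5} - 172\right) 440 = \left(- \frac{864}{5}\right) 440 = -76032$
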